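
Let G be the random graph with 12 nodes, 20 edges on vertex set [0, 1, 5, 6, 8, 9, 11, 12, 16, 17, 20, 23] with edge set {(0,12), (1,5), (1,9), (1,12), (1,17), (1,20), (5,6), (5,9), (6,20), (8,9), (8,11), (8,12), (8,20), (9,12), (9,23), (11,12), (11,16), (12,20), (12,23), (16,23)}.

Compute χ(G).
Clique number ω(G) = 3 (lower bound: χ ≥ ω).
The clique on [1, 5, 9] has size 3, forcing χ ≥ 3, and the coloring below uses 3 colors, so χ(G) = 3.
A valid 3-coloring: color 1: [5, 12, 16, 17]; color 2: [0, 1, 6, 8, 23]; color 3: [9, 11, 20].

χ(G) = 3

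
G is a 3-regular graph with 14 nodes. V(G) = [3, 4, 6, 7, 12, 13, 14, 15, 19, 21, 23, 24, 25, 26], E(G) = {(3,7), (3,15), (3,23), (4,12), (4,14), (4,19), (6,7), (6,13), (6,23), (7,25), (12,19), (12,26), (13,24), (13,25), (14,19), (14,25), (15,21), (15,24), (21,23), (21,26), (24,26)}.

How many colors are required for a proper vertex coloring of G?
Clique number ω(G) = 3 (lower bound: χ ≥ ω).
The clique on [4, 12, 19] has size 3, forcing χ ≥ 3, and the coloring below uses 3 colors, so χ(G) = 3.
A valid 3-coloring: color 1: [4, 7, 13, 15, 23, 26]; color 2: [3, 6, 12, 14, 21, 24]; color 3: [19, 25].

χ(G) = 3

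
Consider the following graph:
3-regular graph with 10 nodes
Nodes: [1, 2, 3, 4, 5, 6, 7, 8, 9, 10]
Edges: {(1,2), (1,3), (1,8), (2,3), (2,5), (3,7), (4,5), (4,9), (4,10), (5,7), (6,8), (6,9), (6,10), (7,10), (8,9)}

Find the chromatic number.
χ(G) = 3

Clique number ω(G) = 3 (lower bound: χ ≥ ω).
The clique on [1, 2, 3] has size 3, forcing χ ≥ 3, and the coloring below uses 3 colors, so χ(G) = 3.
A valid 3-coloring: color 1: [1, 5, 9, 10]; color 2: [2, 4, 7, 8]; color 3: [3, 6].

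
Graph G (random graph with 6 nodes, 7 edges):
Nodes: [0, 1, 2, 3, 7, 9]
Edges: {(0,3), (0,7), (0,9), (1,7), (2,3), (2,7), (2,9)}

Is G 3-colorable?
A valid 3-coloring: color 1: [0, 1, 2]; color 2: [3, 7, 9].
(χ(G) = 2 ≤ 3.)

Yes, G is 3-colorable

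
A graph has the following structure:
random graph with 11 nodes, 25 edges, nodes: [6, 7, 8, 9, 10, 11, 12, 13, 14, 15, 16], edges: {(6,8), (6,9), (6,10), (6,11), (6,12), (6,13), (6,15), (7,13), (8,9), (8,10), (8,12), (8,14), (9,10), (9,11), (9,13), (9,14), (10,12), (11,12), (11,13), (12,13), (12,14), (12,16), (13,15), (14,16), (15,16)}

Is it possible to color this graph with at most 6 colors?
Yes, G is 6-colorable

A valid 6-coloring: color 1: [7, 9, 12, 15]; color 2: [6, 14]; color 3: [8, 13, 16]; color 4: [10, 11].
(χ(G) = 4 ≤ 6.)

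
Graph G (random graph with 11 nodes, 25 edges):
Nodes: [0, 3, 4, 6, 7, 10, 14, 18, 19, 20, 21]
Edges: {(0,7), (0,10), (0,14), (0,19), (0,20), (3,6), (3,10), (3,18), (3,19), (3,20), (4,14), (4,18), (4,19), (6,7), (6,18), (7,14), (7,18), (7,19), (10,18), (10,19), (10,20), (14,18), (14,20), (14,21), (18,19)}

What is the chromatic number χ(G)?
Clique number ω(G) = 4 (lower bound: χ ≥ ω).
The clique on [3, 10, 18, 19] has size 4, forcing χ ≥ 4, and the coloring below uses 4 colors, so χ(G) = 4.
A valid 4-coloring: color 1: [18, 20, 21]; color 2: [6, 14, 19]; color 3: [4, 7, 10]; color 4: [0, 3].

χ(G) = 4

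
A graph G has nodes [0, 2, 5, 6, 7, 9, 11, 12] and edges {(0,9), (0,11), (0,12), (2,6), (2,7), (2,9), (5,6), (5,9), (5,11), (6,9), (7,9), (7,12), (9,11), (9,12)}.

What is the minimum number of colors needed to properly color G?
χ(G) = 4

Clique number ω(G) = 3 (lower bound: χ ≥ ω).
Odd cycle [0, 11, 5, 6, 2, 7, 12] needs 3 colors (χ ≥ 3).
Vertex 9 is adjacent to every vertex of [0, 2, 5, 6, 7, 11, 12], which already need 3 colors among themselves, so 9 needs a new color (χ ≥ 4).
The coloring below uses 4 colors, so χ(G) = 4.
A valid 4-coloring: color 1: [9]; color 2: [0, 5, 7]; color 3: [6, 11, 12]; color 4: [2].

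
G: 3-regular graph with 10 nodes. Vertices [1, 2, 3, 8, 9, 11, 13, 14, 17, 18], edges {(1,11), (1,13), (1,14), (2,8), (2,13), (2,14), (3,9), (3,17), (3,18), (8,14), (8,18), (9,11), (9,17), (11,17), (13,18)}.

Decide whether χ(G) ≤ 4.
A valid 4-coloring: color 1: [1, 2, 9, 18]; color 2: [13, 14, 17]; color 3: [3, 8, 11].
(χ(G) = 3 ≤ 4.)

Yes, G is 4-colorable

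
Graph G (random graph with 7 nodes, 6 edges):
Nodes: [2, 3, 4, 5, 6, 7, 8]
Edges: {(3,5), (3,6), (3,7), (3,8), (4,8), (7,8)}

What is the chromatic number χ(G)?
χ(G) = 3

Clique number ω(G) = 3 (lower bound: χ ≥ ω).
The clique on [3, 7, 8] has size 3, forcing χ ≥ 3, and the coloring below uses 3 colors, so χ(G) = 3.
A valid 3-coloring: color 1: [2, 3, 4]; color 2: [5, 6, 8]; color 3: [7].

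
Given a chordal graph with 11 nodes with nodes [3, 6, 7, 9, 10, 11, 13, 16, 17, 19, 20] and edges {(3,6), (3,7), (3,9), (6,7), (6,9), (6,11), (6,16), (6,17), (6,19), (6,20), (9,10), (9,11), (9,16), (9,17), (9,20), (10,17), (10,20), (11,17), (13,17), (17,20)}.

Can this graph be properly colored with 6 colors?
A valid 6-coloring: color 1: [6, 10, 13]; color 2: [7, 9, 19]; color 3: [3, 16, 17]; color 4: [11, 20].
(χ(G) = 4 ≤ 6.)

Yes, G is 6-colorable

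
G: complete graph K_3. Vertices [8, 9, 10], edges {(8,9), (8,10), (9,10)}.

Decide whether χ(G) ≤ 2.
No, G is not 2-colorable

The clique on vertices [8, 9, 10] has size 3 > 2, so it alone needs 3 colors.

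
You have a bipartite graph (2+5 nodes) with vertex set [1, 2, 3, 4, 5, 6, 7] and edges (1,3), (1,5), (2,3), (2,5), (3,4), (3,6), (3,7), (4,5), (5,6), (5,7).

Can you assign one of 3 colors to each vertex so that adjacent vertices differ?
Yes, G is 3-colorable

A valid 3-coloring: color 1: [3, 5]; color 2: [1, 2, 4, 6, 7].
(χ(G) = 2 ≤ 3.)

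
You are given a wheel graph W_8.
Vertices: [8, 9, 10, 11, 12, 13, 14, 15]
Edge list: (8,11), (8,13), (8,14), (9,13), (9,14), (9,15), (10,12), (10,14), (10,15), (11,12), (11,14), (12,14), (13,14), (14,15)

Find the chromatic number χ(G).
Clique number ω(G) = 3 (lower bound: χ ≥ ω).
Odd cycle [11, 12, 10, 15, 9, 13, 8] needs 3 colors (χ ≥ 3).
Vertex 14 is adjacent to every vertex of [8, 9, 10, 11, 12, 13, 15], which already need 3 colors among themselves, so 14 needs a new color (χ ≥ 4).
The coloring below uses 4 colors, so χ(G) = 4.
A valid 4-coloring: color 1: [14]; color 2: [10, 11, 13]; color 3: [8, 12, 15]; color 4: [9].

χ(G) = 4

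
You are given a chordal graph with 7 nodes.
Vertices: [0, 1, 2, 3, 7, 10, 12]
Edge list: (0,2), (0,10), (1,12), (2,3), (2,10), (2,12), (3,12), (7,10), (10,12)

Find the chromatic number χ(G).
Clique number ω(G) = 3 (lower bound: χ ≥ ω).
The clique on [0, 2, 10] has size 3, forcing χ ≥ 3, and the coloring below uses 3 colors, so χ(G) = 3.
A valid 3-coloring: color 1: [1, 2, 7]; color 2: [0, 12]; color 3: [3, 10].

χ(G) = 3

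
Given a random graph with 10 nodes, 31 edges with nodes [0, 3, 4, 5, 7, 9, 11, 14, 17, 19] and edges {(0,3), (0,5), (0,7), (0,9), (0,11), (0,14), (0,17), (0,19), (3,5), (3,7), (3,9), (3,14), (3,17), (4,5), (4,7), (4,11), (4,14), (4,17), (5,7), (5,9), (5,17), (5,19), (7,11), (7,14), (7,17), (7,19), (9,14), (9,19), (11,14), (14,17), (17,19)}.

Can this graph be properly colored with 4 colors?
No, G is not 4-colorable

The clique on vertices [0, 3, 5, 7, 17] has size 5 > 4, so it alone needs 5 colors.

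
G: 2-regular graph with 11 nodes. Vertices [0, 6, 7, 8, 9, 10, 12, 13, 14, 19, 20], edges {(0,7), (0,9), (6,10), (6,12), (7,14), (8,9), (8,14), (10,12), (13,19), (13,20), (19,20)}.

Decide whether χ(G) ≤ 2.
The clique on vertices [6, 10, 12] has size 3 > 2, so it alone needs 3 colors.

No, G is not 2-colorable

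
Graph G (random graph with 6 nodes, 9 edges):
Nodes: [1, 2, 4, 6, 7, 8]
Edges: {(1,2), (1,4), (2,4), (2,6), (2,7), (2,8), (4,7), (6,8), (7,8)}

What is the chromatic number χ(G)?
χ(G) = 3

Clique number ω(G) = 3 (lower bound: χ ≥ ω).
The clique on [2, 6, 8] has size 3, forcing χ ≥ 3, and the coloring below uses 3 colors, so χ(G) = 3.
A valid 3-coloring: color 1: [2]; color 2: [4, 8]; color 3: [1, 6, 7].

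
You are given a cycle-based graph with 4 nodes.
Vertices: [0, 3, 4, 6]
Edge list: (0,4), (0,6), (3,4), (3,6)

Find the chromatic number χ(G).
Clique number ω(G) = 2 (lower bound: χ ≥ ω).
The graph is bipartite (no odd cycle), so 2 colors suffice: χ(G) = 2.
A valid 2-coloring: color 1: [0, 3]; color 2: [4, 6].

χ(G) = 2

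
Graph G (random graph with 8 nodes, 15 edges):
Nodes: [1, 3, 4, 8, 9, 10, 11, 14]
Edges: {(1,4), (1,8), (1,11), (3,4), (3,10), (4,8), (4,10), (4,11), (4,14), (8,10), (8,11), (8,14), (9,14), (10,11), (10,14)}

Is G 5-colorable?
Yes, G is 5-colorable

A valid 5-coloring: color 1: [4, 9]; color 2: [3, 8]; color 3: [1, 10]; color 4: [11, 14].
(χ(G) = 4 ≤ 5.)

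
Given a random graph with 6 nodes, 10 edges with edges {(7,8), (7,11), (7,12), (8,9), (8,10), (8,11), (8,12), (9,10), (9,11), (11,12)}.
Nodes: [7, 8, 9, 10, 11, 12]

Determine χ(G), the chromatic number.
χ(G) = 4

Clique number ω(G) = 4 (lower bound: χ ≥ ω).
The clique on [7, 8, 11, 12] has size 4, forcing χ ≥ 4, and the coloring below uses 4 colors, so χ(G) = 4.
A valid 4-coloring: color 1: [8]; color 2: [10, 11]; color 3: [7, 9]; color 4: [12].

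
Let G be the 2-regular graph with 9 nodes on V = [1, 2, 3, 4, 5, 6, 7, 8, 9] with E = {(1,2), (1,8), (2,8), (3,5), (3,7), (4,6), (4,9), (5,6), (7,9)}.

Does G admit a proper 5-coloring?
Yes, G is 5-colorable

A valid 5-coloring: color 1: [1, 3, 6, 9]; color 2: [2, 4, 5, 7]; color 3: [8].
(χ(G) = 3 ≤ 5.)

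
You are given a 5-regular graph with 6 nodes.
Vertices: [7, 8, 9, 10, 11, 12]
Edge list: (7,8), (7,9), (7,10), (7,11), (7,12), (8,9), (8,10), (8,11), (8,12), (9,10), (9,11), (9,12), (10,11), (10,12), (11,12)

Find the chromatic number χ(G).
Clique number ω(G) = 6 (lower bound: χ ≥ ω).
The clique on [7, 8, 9, 10, 11, 12] has size 6, forcing χ ≥ 6, and the coloring below uses 6 colors, so χ(G) = 6.
A valid 6-coloring: color 1: [12]; color 2: [11]; color 3: [7]; color 4: [8]; color 5: [9]; color 6: [10].

χ(G) = 6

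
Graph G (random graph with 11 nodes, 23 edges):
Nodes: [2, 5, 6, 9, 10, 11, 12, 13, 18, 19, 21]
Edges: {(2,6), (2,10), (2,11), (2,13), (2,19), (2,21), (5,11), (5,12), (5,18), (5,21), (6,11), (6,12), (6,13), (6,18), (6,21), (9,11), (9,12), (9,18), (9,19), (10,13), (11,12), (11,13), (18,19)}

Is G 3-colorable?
The clique on vertices [2, 6, 11, 13] has size 4 > 3, so it alone needs 4 colors.

No, G is not 3-colorable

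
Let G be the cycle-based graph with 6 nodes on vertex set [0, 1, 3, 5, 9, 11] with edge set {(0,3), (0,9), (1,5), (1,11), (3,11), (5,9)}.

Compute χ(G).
Clique number ω(G) = 2 (lower bound: χ ≥ ω).
The graph is bipartite (no odd cycle), so 2 colors suffice: χ(G) = 2.
A valid 2-coloring: color 1: [0, 5, 11]; color 2: [1, 3, 9].

χ(G) = 2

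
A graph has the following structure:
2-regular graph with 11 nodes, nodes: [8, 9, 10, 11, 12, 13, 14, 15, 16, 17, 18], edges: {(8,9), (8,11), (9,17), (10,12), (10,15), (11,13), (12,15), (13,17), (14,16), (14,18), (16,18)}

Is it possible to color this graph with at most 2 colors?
No, G is not 2-colorable

The clique on vertices [10, 12, 15] has size 3 > 2, so it alone needs 3 colors.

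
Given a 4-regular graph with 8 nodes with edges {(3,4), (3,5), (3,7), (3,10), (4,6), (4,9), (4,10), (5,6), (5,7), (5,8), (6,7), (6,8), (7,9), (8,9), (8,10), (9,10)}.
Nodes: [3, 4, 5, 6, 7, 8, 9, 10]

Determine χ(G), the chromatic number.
Clique number ω(G) = 3 (lower bound: χ ≥ ω).
The clique on [8, 9, 10] has size 3, forcing χ ≥ 3, and the coloring below uses 3 colors, so χ(G) = 3.
A valid 3-coloring: color 1: [3, 6, 9]; color 2: [5, 10]; color 3: [4, 7, 8].

χ(G) = 3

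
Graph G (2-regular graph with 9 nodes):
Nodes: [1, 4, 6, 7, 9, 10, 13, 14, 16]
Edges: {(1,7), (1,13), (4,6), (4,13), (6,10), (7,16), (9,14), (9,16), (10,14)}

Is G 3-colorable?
A valid 3-coloring: color 1: [1, 4, 10, 16]; color 2: [6, 7, 13, 14]; color 3: [9].
(χ(G) = 3 ≤ 3.)

Yes, G is 3-colorable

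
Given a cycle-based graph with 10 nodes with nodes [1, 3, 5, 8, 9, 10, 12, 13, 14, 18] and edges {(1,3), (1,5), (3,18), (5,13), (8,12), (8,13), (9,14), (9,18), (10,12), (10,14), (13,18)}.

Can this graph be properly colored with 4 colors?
A valid 4-coloring: color 1: [1, 9, 10, 13]; color 2: [5, 12, 14, 18]; color 3: [3, 8].
(χ(G) = 3 ≤ 4.)

Yes, G is 4-colorable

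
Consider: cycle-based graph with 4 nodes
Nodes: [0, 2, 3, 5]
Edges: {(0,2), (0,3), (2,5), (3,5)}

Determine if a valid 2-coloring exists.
Yes, G is 2-colorable

A valid 2-coloring: color 1: [2, 3]; color 2: [0, 5].
(χ(G) = 2 ≤ 2.)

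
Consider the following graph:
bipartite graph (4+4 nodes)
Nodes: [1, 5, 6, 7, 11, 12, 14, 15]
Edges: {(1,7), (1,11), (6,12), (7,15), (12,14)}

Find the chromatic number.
χ(G) = 2

Clique number ω(G) = 2 (lower bound: χ ≥ ω).
The graph is bipartite (no odd cycle), so 2 colors suffice: χ(G) = 2.
A valid 2-coloring: color 1: [1, 5, 12, 15]; color 2: [6, 7, 11, 14].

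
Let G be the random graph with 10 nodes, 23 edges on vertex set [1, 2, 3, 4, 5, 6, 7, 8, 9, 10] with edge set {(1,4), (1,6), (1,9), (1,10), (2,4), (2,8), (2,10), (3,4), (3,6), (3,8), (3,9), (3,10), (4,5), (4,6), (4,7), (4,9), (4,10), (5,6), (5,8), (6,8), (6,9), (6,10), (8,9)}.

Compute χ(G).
χ(G) = 4

Clique number ω(G) = 4 (lower bound: χ ≥ ω).
The clique on [3, 6, 8, 9] has size 4, forcing χ ≥ 4, and the coloring below uses 4 colors, so χ(G) = 4.
A valid 4-coloring: color 1: [4, 8]; color 2: [2, 6, 7]; color 3: [5, 9, 10]; color 4: [1, 3].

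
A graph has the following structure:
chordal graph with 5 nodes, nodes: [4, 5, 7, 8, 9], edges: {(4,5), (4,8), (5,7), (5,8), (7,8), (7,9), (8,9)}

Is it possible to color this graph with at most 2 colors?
No, G is not 2-colorable

The clique on vertices [7, 8, 9] has size 3 > 2, so it alone needs 3 colors.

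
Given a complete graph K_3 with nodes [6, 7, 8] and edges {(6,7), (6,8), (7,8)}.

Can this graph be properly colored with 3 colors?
A valid 3-coloring: color 1: [6]; color 2: [7]; color 3: [8].
(χ(G) = 3 ≤ 3.)

Yes, G is 3-colorable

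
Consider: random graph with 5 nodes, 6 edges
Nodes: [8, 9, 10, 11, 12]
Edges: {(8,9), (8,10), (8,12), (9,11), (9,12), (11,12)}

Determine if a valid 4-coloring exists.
A valid 4-coloring: color 1: [8, 11]; color 2: [10, 12]; color 3: [9].
(χ(G) = 3 ≤ 4.)

Yes, G is 4-colorable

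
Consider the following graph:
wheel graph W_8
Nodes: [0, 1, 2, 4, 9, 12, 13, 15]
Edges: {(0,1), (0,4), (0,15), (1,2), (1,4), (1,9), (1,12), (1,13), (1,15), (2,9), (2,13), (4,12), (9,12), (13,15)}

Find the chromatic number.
χ(G) = 4

Clique number ω(G) = 3 (lower bound: χ ≥ ω).
Odd cycle [12, 9, 2, 13, 15, 0, 4] needs 3 colors (χ ≥ 3).
Vertex 1 is adjacent to every vertex of [0, 2, 4, 9, 12, 13, 15], which already need 3 colors among themselves, so 1 needs a new color (χ ≥ 4).
The coloring below uses 4 colors, so χ(G) = 4.
A valid 4-coloring: color 1: [1]; color 2: [0, 2, 12]; color 3: [4, 9, 13]; color 4: [15].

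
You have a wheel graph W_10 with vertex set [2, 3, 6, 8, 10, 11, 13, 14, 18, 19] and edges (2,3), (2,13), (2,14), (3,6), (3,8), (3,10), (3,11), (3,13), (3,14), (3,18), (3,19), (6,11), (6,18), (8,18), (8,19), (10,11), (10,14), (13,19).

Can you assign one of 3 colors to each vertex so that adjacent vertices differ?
No, G is not 3-colorable

Odd cycle [13, 19, 8, 18, 6, 11, 10, 14, 2] needs 3 colors (χ ≥ 3).
Vertex 3 is adjacent to every vertex of [2, 6, 8, 10, 11, 13, 14, 18, 19], which already need 3 colors among themselves, so 3 needs a new color (χ ≥ 4).
Hence χ(G) ≥ 4 > 3, so no proper 3-coloring exists.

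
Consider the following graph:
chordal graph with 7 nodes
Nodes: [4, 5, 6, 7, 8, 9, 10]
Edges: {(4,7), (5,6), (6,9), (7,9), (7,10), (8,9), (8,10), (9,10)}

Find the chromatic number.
χ(G) = 3

Clique number ω(G) = 3 (lower bound: χ ≥ ω).
The clique on [8, 9, 10] has size 3, forcing χ ≥ 3, and the coloring below uses 3 colors, so χ(G) = 3.
A valid 3-coloring: color 1: [4, 5, 9]; color 2: [6, 10]; color 3: [7, 8].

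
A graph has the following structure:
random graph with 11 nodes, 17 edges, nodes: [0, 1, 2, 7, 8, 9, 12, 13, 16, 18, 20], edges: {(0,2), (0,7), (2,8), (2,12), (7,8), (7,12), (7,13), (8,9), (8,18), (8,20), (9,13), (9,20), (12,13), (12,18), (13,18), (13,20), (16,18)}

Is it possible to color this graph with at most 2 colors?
The clique on vertices [8, 9, 20] has size 3 > 2, so it alone needs 3 colors.

No, G is not 2-colorable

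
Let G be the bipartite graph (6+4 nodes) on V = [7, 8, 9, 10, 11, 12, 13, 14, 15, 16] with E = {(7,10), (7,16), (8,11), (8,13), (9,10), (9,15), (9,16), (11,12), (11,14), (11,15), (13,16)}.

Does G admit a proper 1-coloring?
No, G is not 1-colorable

Edge (7,16) forces its endpoints to differ, so 1 color is not enough.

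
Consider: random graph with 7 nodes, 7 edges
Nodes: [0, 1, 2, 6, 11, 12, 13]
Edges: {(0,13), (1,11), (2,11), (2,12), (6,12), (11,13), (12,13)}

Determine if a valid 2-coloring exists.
Yes, G is 2-colorable

A valid 2-coloring: color 1: [0, 11, 12]; color 2: [1, 2, 6, 13].
(χ(G) = 2 ≤ 2.)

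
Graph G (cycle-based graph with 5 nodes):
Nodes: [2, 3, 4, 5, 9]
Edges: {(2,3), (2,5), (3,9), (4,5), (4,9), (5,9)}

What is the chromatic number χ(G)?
χ(G) = 3

Clique number ω(G) = 3 (lower bound: χ ≥ ω).
The clique on [4, 5, 9] has size 3, forcing χ ≥ 3, and the coloring below uses 3 colors, so χ(G) = 3.
A valid 3-coloring: color 1: [2, 9]; color 2: [3, 5]; color 3: [4].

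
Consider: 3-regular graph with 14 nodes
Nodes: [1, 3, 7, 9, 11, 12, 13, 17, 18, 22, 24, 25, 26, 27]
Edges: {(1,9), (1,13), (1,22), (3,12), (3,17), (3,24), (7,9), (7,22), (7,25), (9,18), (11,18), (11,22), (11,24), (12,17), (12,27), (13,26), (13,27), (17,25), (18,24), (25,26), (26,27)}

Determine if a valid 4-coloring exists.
A valid 4-coloring: color 1: [1, 3, 7, 18, 26]; color 2: [9, 11, 12, 13, 25]; color 3: [17, 22, 24, 27].
(χ(G) = 3 ≤ 4.)

Yes, G is 4-colorable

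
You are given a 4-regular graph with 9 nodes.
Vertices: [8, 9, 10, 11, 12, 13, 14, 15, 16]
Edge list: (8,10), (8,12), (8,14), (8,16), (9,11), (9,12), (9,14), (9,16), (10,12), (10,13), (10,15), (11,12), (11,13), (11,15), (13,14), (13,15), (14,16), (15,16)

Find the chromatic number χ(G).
Clique number ω(G) = 3 (lower bound: χ ≥ ω).
The clique on [8, 14, 16] has size 3, forcing χ ≥ 3, and the coloring below uses 3 colors, so χ(G) = 3.
A valid 3-coloring: color 1: [12, 13, 16]; color 2: [10, 11, 14]; color 3: [8, 9, 15].

χ(G) = 3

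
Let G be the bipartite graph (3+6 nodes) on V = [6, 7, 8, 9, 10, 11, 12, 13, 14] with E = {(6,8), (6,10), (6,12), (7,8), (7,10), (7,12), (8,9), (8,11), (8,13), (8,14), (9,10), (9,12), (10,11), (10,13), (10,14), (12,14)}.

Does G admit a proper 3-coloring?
Yes, G is 3-colorable

A valid 3-coloring: color 1: [8, 10, 12]; color 2: [6, 7, 9, 11, 13, 14].
(χ(G) = 2 ≤ 3.)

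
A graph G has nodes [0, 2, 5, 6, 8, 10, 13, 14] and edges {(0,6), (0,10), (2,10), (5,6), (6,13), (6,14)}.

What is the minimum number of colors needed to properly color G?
Clique number ω(G) = 2 (lower bound: χ ≥ ω).
The graph is bipartite (no odd cycle), so 2 colors suffice: χ(G) = 2.
A valid 2-coloring: color 1: [6, 8, 10]; color 2: [0, 2, 5, 13, 14].

χ(G) = 2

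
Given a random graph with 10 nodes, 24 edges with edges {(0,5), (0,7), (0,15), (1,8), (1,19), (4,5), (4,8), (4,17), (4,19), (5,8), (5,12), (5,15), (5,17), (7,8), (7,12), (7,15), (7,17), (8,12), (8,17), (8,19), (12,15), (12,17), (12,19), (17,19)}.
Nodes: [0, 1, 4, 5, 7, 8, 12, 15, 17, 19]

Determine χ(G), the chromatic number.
χ(G) = 4

Clique number ω(G) = 4 (lower bound: χ ≥ ω).
The clique on [4, 8, 17, 19] has size 4, forcing χ ≥ 4, and the coloring below uses 4 colors, so χ(G) = 4.
A valid 4-coloring: color 1: [8, 15]; color 2: [0, 1, 17]; color 3: [5, 7, 19]; color 4: [4, 12].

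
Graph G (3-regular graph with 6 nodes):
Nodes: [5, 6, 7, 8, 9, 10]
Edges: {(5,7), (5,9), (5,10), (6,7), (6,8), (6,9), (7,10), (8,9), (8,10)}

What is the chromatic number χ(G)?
Clique number ω(G) = 3 (lower bound: χ ≥ ω).
The clique on [6, 8, 9] has size 3, forcing χ ≥ 3, and the coloring below uses 3 colors, so χ(G) = 3.
A valid 3-coloring: color 1: [5, 8]; color 2: [6, 10]; color 3: [7, 9].

χ(G) = 3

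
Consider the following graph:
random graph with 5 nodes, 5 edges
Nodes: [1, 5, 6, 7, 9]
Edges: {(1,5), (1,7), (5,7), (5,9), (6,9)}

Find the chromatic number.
χ(G) = 3

Clique number ω(G) = 3 (lower bound: χ ≥ ω).
The clique on [1, 5, 7] has size 3, forcing χ ≥ 3, and the coloring below uses 3 colors, so χ(G) = 3.
A valid 3-coloring: color 1: [5, 6]; color 2: [7, 9]; color 3: [1].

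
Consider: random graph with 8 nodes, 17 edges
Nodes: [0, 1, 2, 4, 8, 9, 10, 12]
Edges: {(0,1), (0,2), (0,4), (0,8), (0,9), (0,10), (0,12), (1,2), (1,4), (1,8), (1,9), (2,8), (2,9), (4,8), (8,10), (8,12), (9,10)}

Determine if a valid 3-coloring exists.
The clique on vertices [0, 1, 2, 8] has size 4 > 3, so it alone needs 4 colors.

No, G is not 3-colorable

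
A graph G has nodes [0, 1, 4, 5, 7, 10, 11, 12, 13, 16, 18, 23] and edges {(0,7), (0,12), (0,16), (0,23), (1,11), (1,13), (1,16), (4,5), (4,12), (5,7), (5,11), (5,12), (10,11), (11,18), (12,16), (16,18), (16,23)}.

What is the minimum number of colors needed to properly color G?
Clique number ω(G) = 3 (lower bound: χ ≥ ω).
The clique on [4, 5, 12] has size 3, forcing χ ≥ 3, and the coloring below uses 3 colors, so χ(G) = 3.
A valid 3-coloring: color 1: [5, 10, 13, 16]; color 2: [0, 4, 11]; color 3: [1, 7, 12, 18, 23].

χ(G) = 3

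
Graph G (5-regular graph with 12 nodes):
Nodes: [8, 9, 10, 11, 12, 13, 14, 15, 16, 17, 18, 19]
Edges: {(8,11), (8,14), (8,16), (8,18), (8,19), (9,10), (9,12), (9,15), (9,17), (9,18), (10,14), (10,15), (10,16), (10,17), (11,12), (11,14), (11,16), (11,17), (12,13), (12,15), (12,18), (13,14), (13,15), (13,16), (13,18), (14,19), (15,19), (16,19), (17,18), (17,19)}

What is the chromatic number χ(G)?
χ(G) = 4

Clique number ω(G) = 3 (lower bound: χ ≥ ω).
Odd cycle [12, 18, 17, 10, 15] needs 3 colors (χ ≥ 3).
Vertex 9 is adjacent to every vertex of [10, 12, 15, 17, 18], which already need 3 colors among themselves, so 9 needs a new color (χ ≥ 4).
The coloring below uses 4 colors, so χ(G) = 4.
A valid 4-coloring: color 1: [14, 15, 16, 17]; color 2: [10, 11, 18, 19]; color 3: [8, 9, 13]; color 4: [12].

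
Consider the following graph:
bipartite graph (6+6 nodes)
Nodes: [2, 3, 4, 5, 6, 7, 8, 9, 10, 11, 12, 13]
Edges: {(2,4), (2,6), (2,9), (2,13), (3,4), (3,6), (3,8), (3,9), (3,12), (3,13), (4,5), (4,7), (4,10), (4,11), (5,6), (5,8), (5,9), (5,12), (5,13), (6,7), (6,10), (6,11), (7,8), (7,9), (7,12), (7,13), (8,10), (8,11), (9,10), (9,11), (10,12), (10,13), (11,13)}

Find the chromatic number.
Clique number ω(G) = 2 (lower bound: χ ≥ ω).
The graph is bipartite (no odd cycle), so 2 colors suffice: χ(G) = 2.
A valid 2-coloring: color 1: [4, 6, 8, 9, 12, 13]; color 2: [2, 3, 5, 7, 10, 11].

χ(G) = 2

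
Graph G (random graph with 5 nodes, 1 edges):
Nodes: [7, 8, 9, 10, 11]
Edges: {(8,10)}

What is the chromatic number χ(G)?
χ(G) = 2

Clique number ω(G) = 2 (lower bound: χ ≥ ω).
The graph is bipartite (no odd cycle), so 2 colors suffice: χ(G) = 2.
A valid 2-coloring: color 1: [7, 9, 10, 11]; color 2: [8].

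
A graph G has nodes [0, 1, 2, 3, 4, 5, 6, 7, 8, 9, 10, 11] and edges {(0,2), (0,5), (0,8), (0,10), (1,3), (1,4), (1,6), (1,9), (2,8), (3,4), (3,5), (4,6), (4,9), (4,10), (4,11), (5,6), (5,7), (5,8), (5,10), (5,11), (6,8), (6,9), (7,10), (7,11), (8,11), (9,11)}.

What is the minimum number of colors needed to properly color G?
χ(G) = 4

Clique number ω(G) = 4 (lower bound: χ ≥ ω).
The clique on [1, 4, 6, 9] has size 4, forcing χ ≥ 4, and the coloring below uses 4 colors, so χ(G) = 4.
A valid 4-coloring: color 1: [2, 4, 5]; color 2: [0, 3, 6, 11]; color 3: [1, 8, 10]; color 4: [7, 9].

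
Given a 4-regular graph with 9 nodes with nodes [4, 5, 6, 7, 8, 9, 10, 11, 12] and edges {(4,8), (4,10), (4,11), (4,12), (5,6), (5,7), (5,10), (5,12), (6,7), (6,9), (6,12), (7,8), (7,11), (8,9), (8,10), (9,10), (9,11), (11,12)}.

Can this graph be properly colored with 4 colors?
Yes, G is 4-colorable

A valid 4-coloring: color 1: [7, 10, 12]; color 2: [6, 8, 11]; color 3: [4, 5, 9].
(χ(G) = 3 ≤ 4.)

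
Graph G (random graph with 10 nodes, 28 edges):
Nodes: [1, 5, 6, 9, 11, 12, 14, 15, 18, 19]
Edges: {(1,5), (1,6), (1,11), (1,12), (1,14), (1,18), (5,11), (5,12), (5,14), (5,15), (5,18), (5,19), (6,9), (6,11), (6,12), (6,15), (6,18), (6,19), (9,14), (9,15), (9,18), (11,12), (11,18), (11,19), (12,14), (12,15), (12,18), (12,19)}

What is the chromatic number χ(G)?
χ(G) = 5

Clique number ω(G) = 5 (lower bound: χ ≥ ω).
The clique on [1, 5, 11, 12, 18] has size 5, forcing χ ≥ 5, and the coloring below uses 5 colors, so χ(G) = 5.
A valid 5-coloring: color 1: [9, 12]; color 2: [5, 6]; color 3: [14, 15, 18, 19]; color 4: [1]; color 5: [11].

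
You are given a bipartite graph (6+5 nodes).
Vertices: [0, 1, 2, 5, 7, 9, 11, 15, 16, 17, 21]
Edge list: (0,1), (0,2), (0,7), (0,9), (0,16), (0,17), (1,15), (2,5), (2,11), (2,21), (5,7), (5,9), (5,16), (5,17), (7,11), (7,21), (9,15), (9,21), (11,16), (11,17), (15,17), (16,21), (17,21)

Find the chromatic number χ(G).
χ(G) = 2

Clique number ω(G) = 2 (lower bound: χ ≥ ω).
The graph is bipartite (no odd cycle), so 2 colors suffice: χ(G) = 2.
A valid 2-coloring: color 1: [0, 5, 11, 15, 21]; color 2: [1, 2, 7, 9, 16, 17].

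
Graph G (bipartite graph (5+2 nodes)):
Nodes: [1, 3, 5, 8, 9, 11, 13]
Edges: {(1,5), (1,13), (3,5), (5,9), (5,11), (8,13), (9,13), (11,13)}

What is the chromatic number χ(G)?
Clique number ω(G) = 2 (lower bound: χ ≥ ω).
The graph is bipartite (no odd cycle), so 2 colors suffice: χ(G) = 2.
A valid 2-coloring: color 1: [5, 13]; color 2: [1, 3, 8, 9, 11].

χ(G) = 2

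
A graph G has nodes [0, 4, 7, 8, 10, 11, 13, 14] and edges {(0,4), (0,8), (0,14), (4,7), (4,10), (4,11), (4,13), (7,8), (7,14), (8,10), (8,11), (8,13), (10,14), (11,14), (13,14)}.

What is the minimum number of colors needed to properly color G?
Clique number ω(G) = 2 (lower bound: χ ≥ ω).
The graph is bipartite (no odd cycle), so 2 colors suffice: χ(G) = 2.
A valid 2-coloring: color 1: [4, 8, 14]; color 2: [0, 7, 10, 11, 13].

χ(G) = 2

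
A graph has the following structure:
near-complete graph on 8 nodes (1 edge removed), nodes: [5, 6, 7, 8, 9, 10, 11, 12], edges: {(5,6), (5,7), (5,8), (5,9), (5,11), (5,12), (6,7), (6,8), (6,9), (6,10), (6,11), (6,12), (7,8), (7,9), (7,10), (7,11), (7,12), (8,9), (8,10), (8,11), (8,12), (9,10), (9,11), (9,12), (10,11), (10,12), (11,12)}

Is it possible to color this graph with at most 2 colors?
The clique on vertices [6, 7, 8, 9, 10, 11, 12] has size 7 > 2, so it alone needs 7 colors.

No, G is not 2-colorable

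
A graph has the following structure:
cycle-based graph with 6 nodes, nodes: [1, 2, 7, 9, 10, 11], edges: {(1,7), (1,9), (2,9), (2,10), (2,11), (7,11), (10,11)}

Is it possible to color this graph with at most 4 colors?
A valid 4-coloring: color 1: [9, 11]; color 2: [1, 2]; color 3: [7, 10].
(χ(G) = 3 ≤ 4.)

Yes, G is 4-colorable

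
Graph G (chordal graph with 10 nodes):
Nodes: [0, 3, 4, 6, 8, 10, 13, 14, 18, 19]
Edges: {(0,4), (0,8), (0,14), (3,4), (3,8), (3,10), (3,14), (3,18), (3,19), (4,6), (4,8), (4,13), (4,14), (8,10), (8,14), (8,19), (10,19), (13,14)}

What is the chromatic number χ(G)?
χ(G) = 4

Clique number ω(G) = 4 (lower bound: χ ≥ ω).
The clique on [0, 4, 8, 14] has size 4, forcing χ ≥ 4, and the coloring below uses 4 colors, so χ(G) = 4.
A valid 4-coloring: color 1: [4, 10, 18]; color 2: [6, 8, 13]; color 3: [0, 3]; color 4: [14, 19].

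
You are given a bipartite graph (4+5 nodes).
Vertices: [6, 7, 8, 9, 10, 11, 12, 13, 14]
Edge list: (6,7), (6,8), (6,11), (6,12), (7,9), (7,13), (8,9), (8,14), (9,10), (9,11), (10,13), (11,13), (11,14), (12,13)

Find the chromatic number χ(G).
Clique number ω(G) = 2 (lower bound: χ ≥ ω).
The graph is bipartite (no odd cycle), so 2 colors suffice: χ(G) = 2.
A valid 2-coloring: color 1: [6, 9, 13, 14]; color 2: [7, 8, 10, 11, 12].

χ(G) = 2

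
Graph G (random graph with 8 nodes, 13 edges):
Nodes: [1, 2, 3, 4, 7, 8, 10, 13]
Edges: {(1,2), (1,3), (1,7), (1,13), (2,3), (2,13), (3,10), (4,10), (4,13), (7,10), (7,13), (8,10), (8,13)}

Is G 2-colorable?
No, G is not 2-colorable

The clique on vertices [1, 2, 3] has size 3 > 2, so it alone needs 3 colors.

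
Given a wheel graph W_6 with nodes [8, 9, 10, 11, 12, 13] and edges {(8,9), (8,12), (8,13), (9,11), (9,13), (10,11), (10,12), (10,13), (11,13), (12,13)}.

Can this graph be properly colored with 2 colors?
The clique on vertices [8, 9, 13] has size 3 > 2, so it alone needs 3 colors.

No, G is not 2-colorable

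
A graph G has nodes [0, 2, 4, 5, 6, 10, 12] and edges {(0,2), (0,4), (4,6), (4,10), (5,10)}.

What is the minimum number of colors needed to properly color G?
χ(G) = 2

Clique number ω(G) = 2 (lower bound: χ ≥ ω).
The graph is bipartite (no odd cycle), so 2 colors suffice: χ(G) = 2.
A valid 2-coloring: color 1: [2, 4, 5, 12]; color 2: [0, 6, 10].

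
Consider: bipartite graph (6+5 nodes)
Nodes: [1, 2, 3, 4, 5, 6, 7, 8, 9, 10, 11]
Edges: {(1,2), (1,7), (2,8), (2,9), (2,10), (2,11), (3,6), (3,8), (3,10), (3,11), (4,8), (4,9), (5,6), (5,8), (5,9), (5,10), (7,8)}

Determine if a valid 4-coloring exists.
Yes, G is 4-colorable

A valid 4-coloring: color 1: [1, 6, 8, 9, 10, 11]; color 2: [2, 3, 4, 5, 7].
(χ(G) = 2 ≤ 4.)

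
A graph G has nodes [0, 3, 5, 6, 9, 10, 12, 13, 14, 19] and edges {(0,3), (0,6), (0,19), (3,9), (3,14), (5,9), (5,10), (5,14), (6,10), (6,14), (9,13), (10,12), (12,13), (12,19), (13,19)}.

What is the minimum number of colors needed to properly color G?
Clique number ω(G) = 3 (lower bound: χ ≥ ω).
The clique on [12, 13, 19] has size 3, forcing χ ≥ 3, and the coloring below uses 3 colors, so χ(G) = 3.
A valid 3-coloring: color 1: [3, 5, 6, 13]; color 2: [0, 9, 12, 14]; color 3: [10, 19].

χ(G) = 3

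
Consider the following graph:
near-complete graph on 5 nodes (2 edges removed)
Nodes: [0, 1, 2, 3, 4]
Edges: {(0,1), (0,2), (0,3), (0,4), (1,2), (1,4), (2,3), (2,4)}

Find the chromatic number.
Clique number ω(G) = 4 (lower bound: χ ≥ ω).
The clique on [0, 1, 2, 4] has size 4, forcing χ ≥ 4, and the coloring below uses 4 colors, so χ(G) = 4.
A valid 4-coloring: color 1: [2]; color 2: [0]; color 3: [3, 4]; color 4: [1].

χ(G) = 4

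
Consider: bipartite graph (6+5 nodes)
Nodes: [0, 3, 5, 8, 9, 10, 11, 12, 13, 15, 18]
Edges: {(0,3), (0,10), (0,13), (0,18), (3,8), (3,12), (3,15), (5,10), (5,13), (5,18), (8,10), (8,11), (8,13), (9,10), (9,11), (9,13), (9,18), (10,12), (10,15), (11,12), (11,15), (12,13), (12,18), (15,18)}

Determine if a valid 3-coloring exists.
Yes, G is 3-colorable

A valid 3-coloring: color 1: [3, 10, 11, 13, 18]; color 2: [0, 5, 8, 9, 12, 15].
(χ(G) = 2 ≤ 3.)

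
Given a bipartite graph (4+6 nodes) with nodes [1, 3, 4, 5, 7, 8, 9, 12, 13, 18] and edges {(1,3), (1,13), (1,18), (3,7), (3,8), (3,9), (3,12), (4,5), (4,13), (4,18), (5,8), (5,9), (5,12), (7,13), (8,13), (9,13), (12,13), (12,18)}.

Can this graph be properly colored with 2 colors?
A valid 2-coloring: color 1: [3, 5, 13, 18]; color 2: [1, 4, 7, 8, 9, 12].
(χ(G) = 2 ≤ 2.)

Yes, G is 2-colorable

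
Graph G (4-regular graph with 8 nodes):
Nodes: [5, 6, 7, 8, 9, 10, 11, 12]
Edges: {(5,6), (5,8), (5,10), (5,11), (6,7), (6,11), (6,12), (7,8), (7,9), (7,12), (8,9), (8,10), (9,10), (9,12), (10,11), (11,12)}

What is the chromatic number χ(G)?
χ(G) = 4

Clique number ω(G) = 3 (lower bound: χ ≥ ω).
Suppose a proper 3-coloring c exists. The clique [5, 6, 11] takes 3 distinct colors; by symmetry let c(5) = 1, c(6) = 2, c(11) = 3.
- Vertex 10: neighbors [5, 11] already have colors [1, 3] ⇒ c(10) = 2.
- Vertex 8: neighbors [5, 10] already have colors [1, 2] ⇒ c(8) = 3.
- Vertex 7: neighbors [6, 8] already have colors [2, 3] ⇒ c(7) = 1.
- Vertex 9: neighbors [7, 10, 8] already have colors [1, 2, 3] — all 3 colors blocked. Contradiction.
The forced assignments end in a contradiction, so G has no proper 3-coloring (χ ≥ 4).
The coloring below uses 4 colors, so χ(G) = 4.
A valid 4-coloring: color 1: [10, 12]; color 2: [8, 11]; color 3: [5, 7]; color 4: [6, 9].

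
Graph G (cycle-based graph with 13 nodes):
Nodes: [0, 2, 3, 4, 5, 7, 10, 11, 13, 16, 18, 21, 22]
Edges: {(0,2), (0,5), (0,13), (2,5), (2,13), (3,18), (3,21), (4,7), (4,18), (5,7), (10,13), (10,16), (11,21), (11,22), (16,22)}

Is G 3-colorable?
A valid 3-coloring: color 1: [0, 7, 10, 18, 21, 22]; color 2: [3, 4, 5, 11, 13, 16]; color 3: [2].
(χ(G) = 3 ≤ 3.)

Yes, G is 3-colorable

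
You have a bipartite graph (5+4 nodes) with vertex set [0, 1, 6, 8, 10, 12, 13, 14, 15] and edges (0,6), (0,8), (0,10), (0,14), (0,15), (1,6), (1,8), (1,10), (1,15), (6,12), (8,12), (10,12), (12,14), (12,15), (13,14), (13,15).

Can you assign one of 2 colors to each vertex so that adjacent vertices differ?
A valid 2-coloring: color 1: [0, 1, 12, 13]; color 2: [6, 8, 10, 14, 15].
(χ(G) = 2 ≤ 2.)

Yes, G is 2-colorable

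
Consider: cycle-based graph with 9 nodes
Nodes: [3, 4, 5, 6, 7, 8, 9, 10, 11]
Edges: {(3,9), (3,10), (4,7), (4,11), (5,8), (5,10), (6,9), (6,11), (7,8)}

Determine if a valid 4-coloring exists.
Yes, G is 4-colorable

A valid 4-coloring: color 1: [3, 5, 7, 11]; color 2: [4, 6, 8, 10]; color 3: [9].
(χ(G) = 3 ≤ 4.)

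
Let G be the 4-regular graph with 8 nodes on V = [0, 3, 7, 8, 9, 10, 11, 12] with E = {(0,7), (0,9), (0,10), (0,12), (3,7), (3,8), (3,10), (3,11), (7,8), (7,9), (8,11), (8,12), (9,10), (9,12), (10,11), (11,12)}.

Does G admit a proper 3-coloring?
Suppose a proper 3-coloring c exists. The clique [0, 7, 9] takes 3 distinct colors; by symmetry let c(0) = 1, c(7) = 2, c(9) = 3.
- Vertex 10: neighbors [0, 9] already have colors [1, 3] ⇒ c(10) = 2.
- Vertex 12: neighbors [0, 9] already have colors [1, 3] ⇒ c(12) = 2.
- Vertex 3: neighbors [7] already have colors [2]; try each remaining color.
- Case c(3) = 1:
  - Vertex 8: neighbors [3, 7] already have colors [1, 2] ⇒ c(8) = 3.
  - Vertex 11: neighbors [3, 10, 8] already have colors [1, 2, 3] — all 3 colors blocked. Contradiction.
- Case c(3) = 3:
  - Vertex 8: neighbors [7, 3] already have colors [2, 3] ⇒ c(8) = 1.
  - Vertex 11: neighbors [8, 10, 3] already have colors [1, 2, 3] — all 3 colors blocked. Contradiction.
Every case ends in a contradiction, so G has no proper 3-coloring (χ ≥ 4).

No, G is not 3-colorable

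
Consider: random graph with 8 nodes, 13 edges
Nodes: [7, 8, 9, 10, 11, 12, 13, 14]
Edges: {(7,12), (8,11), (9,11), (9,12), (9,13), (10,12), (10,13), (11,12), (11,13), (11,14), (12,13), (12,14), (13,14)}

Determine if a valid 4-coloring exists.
Yes, G is 4-colorable

A valid 4-coloring: color 1: [8, 12]; color 2: [7, 13]; color 3: [10, 11]; color 4: [9, 14].
(χ(G) = 4 ≤ 4.)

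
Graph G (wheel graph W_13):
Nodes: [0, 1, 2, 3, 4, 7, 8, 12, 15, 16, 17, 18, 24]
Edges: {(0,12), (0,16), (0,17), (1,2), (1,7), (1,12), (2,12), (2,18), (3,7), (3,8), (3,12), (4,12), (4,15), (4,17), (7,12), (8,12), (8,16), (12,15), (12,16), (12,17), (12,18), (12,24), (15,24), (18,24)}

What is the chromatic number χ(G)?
χ(G) = 3

Clique number ω(G) = 3 (lower bound: χ ≥ ω).
The clique on [0, 12, 16] has size 3, forcing χ ≥ 3, and the coloring below uses 3 colors, so χ(G) = 3.
A valid 3-coloring: color 1: [12]; color 2: [1, 3, 15, 16, 17, 18]; color 3: [0, 2, 4, 7, 8, 24].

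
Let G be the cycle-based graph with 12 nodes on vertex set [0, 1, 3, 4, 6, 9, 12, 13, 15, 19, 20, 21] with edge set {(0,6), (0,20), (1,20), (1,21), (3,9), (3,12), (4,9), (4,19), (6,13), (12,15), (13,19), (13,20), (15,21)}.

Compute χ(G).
Clique number ω(G) = 2 (lower bound: χ ≥ ω).
The graph is bipartite (no odd cycle), so 2 colors suffice: χ(G) = 2.
A valid 2-coloring: color 1: [0, 1, 3, 4, 13, 15]; color 2: [6, 9, 12, 19, 20, 21].

χ(G) = 2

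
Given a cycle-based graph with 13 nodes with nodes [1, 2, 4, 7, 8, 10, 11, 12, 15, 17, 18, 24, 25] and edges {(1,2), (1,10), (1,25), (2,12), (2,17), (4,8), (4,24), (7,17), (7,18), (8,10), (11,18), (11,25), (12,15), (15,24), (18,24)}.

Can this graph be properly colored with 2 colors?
No, G is not 2-colorable

Odd cycle [17, 7, 18, 24, 15, 12, 2] needs 3 colors (χ ≥ 3).
Hence χ(G) ≥ 3 > 2, so no proper 2-coloring exists.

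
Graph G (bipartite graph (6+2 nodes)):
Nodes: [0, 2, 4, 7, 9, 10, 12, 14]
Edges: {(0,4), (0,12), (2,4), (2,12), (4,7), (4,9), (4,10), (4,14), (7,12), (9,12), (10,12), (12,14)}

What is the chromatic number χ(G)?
Clique number ω(G) = 2 (lower bound: χ ≥ ω).
The graph is bipartite (no odd cycle), so 2 colors suffice: χ(G) = 2.
A valid 2-coloring: color 1: [4, 12]; color 2: [0, 2, 7, 9, 10, 14].

χ(G) = 2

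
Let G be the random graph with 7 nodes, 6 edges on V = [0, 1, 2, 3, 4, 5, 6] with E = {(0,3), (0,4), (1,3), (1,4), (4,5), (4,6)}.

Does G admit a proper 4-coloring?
A valid 4-coloring: color 1: [2, 3, 4]; color 2: [0, 1, 5, 6].
(χ(G) = 2 ≤ 4.)

Yes, G is 4-colorable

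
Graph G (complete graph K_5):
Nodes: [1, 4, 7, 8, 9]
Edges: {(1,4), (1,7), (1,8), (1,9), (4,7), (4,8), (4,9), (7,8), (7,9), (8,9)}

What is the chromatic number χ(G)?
χ(G) = 5

Clique number ω(G) = 5 (lower bound: χ ≥ ω).
The clique on [1, 4, 7, 8, 9] has size 5, forcing χ ≥ 5, and the coloring below uses 5 colors, so χ(G) = 5.
A valid 5-coloring: color 1: [7]; color 2: [1]; color 3: [9]; color 4: [8]; color 5: [4].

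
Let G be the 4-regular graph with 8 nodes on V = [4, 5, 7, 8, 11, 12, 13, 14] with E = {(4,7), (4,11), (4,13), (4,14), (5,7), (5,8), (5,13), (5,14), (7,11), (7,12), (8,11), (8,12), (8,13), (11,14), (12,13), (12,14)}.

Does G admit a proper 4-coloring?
Yes, G is 4-colorable

A valid 4-coloring: color 1: [7, 8, 14]; color 2: [11, 13]; color 3: [4, 5, 12].
(χ(G) = 3 ≤ 4.)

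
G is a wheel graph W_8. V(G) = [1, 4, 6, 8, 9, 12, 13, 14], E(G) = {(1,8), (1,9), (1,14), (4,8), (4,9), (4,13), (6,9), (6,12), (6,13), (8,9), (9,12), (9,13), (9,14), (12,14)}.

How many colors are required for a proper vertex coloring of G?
Clique number ω(G) = 3 (lower bound: χ ≥ ω).
Odd cycle [8, 1, 14, 12, 6, 13, 4] needs 3 colors (χ ≥ 3).
Vertex 9 is adjacent to every vertex of [1, 4, 6, 8, 12, 13, 14], which already need 3 colors among themselves, so 9 needs a new color (χ ≥ 4).
The coloring below uses 4 colors, so χ(G) = 4.
A valid 4-coloring: color 1: [9]; color 2: [8, 13, 14]; color 3: [1, 4, 12]; color 4: [6].

χ(G) = 4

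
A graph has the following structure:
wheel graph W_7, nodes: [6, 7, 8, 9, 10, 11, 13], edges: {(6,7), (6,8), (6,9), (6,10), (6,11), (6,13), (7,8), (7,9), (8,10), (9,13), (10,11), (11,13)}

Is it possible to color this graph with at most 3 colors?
Yes, G is 3-colorable

A valid 3-coloring: color 1: [6]; color 2: [7, 10, 13]; color 3: [8, 9, 11].
(χ(G) = 3 ≤ 3.)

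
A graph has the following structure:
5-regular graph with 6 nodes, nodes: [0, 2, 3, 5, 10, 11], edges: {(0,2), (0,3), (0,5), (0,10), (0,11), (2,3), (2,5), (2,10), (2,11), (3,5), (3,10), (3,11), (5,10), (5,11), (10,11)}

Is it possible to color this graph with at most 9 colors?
A valid 9-coloring: color 1: [10]; color 2: [2]; color 3: [11]; color 4: [0]; color 5: [5]; color 6: [3].
(χ(G) = 6 ≤ 9.)

Yes, G is 9-colorable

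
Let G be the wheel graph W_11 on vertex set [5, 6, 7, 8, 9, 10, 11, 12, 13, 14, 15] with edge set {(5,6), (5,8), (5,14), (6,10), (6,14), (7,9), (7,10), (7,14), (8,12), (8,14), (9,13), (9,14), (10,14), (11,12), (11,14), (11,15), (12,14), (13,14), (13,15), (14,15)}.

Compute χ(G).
Clique number ω(G) = 3 (lower bound: χ ≥ ω).
The clique on [5, 8, 14] has size 3, forcing χ ≥ 3, and the coloring below uses 3 colors, so χ(G) = 3.
A valid 3-coloring: color 1: [14]; color 2: [6, 7, 8, 11, 13]; color 3: [5, 9, 10, 12, 15].

χ(G) = 3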